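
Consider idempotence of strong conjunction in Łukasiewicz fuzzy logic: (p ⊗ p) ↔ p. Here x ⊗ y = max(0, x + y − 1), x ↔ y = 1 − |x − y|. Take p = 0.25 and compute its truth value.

p ⊗ p = max(0, 0.25 + 0.25 − 1) = max(0, -0.50) = 0.00
(p ⊗ p) ↔ p = 1 − |0.00 − 0.25| = 1 − 0.25 = 0.75
(The value 0.75 < 1 shows this instance is not satisfied; fails in Ł∞ since a ⊗ a = max(0, 2a−1) ≠ a in general.)

0.75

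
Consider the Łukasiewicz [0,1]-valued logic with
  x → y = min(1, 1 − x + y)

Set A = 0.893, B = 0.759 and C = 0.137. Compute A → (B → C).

B → C = min(1, 1 − 0.759 + 0.137) = min(1, 0.378) = 0.378
A → (B → C) = min(1, 1 − 0.893 + 0.378) = min(1, 0.485) = 0.485

0.485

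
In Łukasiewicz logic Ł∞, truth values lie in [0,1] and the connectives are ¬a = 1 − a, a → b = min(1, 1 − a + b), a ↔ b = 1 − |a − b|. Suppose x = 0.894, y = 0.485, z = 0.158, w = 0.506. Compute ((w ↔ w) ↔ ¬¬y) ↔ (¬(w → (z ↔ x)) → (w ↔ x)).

w ↔ w = 1 − |0.506 − 0.506| = 1 − 0.000 = 1.000
¬y = 1 − 0.485 = 0.515
¬¬y = 1 − 0.515 = 0.485
(w ↔ w) ↔ ¬¬y = 1 − |1.000 − 0.485| = 1 − 0.515 = 0.485
z ↔ x = 1 − |0.158 − 0.894| = 1 − 0.736 = 0.264
w → (z ↔ x) = min(1, 1 − 0.506 + 0.264) = min(1, 0.758) = 0.758
¬(w → (z ↔ x)) = 1 − 0.758 = 0.242
w ↔ x = 1 − |0.506 − 0.894| = 1 − 0.388 = 0.612
¬(w → (z ↔ x)) → (w ↔ x) = min(1, 1 − 0.242 + 0.612) = min(1, 1.370) = 1.000
((w ↔ w) ↔ ¬¬y) ↔ (¬(w → (z ↔ x)) → (w ↔ x)) = 1 − |0.485 − 1.000| = 1 − 0.515 = 0.485

0.485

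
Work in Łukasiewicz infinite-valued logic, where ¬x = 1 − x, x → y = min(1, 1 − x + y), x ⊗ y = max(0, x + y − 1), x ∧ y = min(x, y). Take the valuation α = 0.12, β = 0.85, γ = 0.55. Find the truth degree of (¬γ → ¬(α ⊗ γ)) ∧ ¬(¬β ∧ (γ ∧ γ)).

0.85

¬γ = 1 − 0.55 = 0.45
α ⊗ γ = max(0, 0.12 + 0.55 − 1) = max(0, -0.33) = 0.00
¬(α ⊗ γ) = 1 − 0.00 = 1.00
¬γ → ¬(α ⊗ γ) = min(1, 1 − 0.45 + 1.00) = min(1, 1.55) = 1.00
¬β = 1 − 0.85 = 0.15
γ ∧ γ = min(0.55, 0.55) = 0.55
¬β ∧ (γ ∧ γ) = min(0.15, 0.55) = 0.15
¬(¬β ∧ (γ ∧ γ)) = 1 − 0.15 = 0.85
(¬γ → ¬(α ⊗ γ)) ∧ ¬(¬β ∧ (γ ∧ γ)) = min(1.00, 0.85) = 0.85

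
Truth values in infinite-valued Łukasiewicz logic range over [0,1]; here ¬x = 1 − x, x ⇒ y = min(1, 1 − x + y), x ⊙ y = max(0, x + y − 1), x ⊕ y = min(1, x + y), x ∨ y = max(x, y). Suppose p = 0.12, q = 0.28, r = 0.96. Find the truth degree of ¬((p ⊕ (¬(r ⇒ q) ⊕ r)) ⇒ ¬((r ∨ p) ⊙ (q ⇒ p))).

r ⇒ q = min(1, 1 − 0.96 + 0.28) = min(1, 0.32) = 0.32
¬(r ⇒ q) = 1 − 0.32 = 0.68
¬(r ⇒ q) ⊕ r = min(1, 0.68 + 0.96) = min(1, 1.64) = 1.00
p ⊕ (¬(r ⇒ q) ⊕ r) = min(1, 0.12 + 1.00) = min(1, 1.12) = 1.00
r ∨ p = max(0.96, 0.12) = 0.96
q ⇒ p = min(1, 1 − 0.28 + 0.12) = min(1, 0.84) = 0.84
(r ∨ p) ⊙ (q ⇒ p) = max(0, 0.96 + 0.84 − 1) = max(0, 0.80) = 0.80
¬((r ∨ p) ⊙ (q ⇒ p)) = 1 − 0.80 = 0.20
(p ⊕ (¬(r ⇒ q) ⊕ r)) ⇒ ¬((r ∨ p) ⊙ (q ⇒ p)) = min(1, 1 − 1.00 + 0.20) = min(1, 0.20) = 0.20
¬((p ⊕ (¬(r ⇒ q) ⊕ r)) ⇒ ¬((r ∨ p) ⊙ (q ⇒ p))) = 1 − 0.20 = 0.80

0.80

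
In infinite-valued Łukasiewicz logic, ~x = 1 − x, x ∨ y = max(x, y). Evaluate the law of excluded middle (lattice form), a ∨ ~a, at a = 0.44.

0.56

~a = 1 − 0.44 = 0.56
a ∨ ~a = max(0.44, 0.56) = 0.56
(The value 0.56 < 1 shows this instance is not satisfied; not a Ł∞-tautology — its value is max(a, 1−a).)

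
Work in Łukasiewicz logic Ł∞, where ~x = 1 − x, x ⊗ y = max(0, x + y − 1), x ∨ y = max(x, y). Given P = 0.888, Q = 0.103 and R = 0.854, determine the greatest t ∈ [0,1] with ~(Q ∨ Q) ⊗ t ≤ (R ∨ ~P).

Q ∨ Q = max(0.103, 0.103) = 0.103
~(Q ∨ Q) = 1 − 0.103 = 0.897
So the left factor is ~(Q ∨ Q) = 0.897.
~P = 1 − 0.888 = 0.112
R ∨ ~P = max(0.854, 0.112) = 0.854
So the right-hand bound is R ∨ ~P = 0.854.
The residuum of the Łukasiewicz t-norm gives the supremum: min(1, 1 − 0.897 + 0.854).
1 − 0.897 + 0.854 = 0.957, so t = min(1, 0.957) = 0.957.
Check: 0.897 ⊗ 0.957 = max(0, 0.854) = 0.854 ≤ 0.854.

0.957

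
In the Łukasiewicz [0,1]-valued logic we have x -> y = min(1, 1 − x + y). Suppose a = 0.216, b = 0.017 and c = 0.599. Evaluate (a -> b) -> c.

a -> b = min(1, 1 − 0.216 + 0.017) = min(1, 0.801) = 0.801
(a -> b) -> c = min(1, 1 − 0.801 + 0.599) = min(1, 0.798) = 0.798

0.798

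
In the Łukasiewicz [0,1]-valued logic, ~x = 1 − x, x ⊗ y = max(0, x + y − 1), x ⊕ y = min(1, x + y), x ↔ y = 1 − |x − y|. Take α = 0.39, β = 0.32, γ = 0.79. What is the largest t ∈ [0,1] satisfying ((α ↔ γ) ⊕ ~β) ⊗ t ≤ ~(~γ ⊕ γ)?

α ↔ γ = 1 − |0.39 − 0.79| = 1 − 0.40 = 0.60
~β = 1 − 0.32 = 0.68
(α ↔ γ) ⊕ ~β = min(1, 0.60 + 0.68) = min(1, 1.28) = 1.00
So the left factor is (α ↔ γ) ⊕ ~β = 1.00.
~γ = 1 − 0.79 = 0.21
~γ ⊕ γ = min(1, 0.21 + 0.79) = min(1, 1.00) = 1.00
~(~γ ⊕ γ) = 1 − 1.00 = 0.00
So the right-hand bound is ~(~γ ⊕ γ) = 0.00.
The residuum of the Łukasiewicz t-norm gives the supremum: min(1, 1 − 1.00 + 0.00).
1 − 1.00 + 0.00 = 0.00, so t = min(1, 0.00) = 0.00.
Check: 1.00 ⊗ 0.00 = max(0, 0.00) = 0.00 ≤ 0.00.

0.00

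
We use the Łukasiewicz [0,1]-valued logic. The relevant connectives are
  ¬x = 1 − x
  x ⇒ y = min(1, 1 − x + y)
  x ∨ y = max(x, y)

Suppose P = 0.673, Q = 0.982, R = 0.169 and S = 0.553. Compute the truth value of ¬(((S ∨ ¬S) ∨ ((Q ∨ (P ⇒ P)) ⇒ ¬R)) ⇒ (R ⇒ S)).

0.000

¬S = 1 − 0.553 = 0.447
S ∨ ¬S = max(0.553, 0.447) = 0.553
P ⇒ P = min(1, 1 − 0.673 + 0.673) = min(1, 1.000) = 1.000
Q ∨ (P ⇒ P) = max(0.982, 1.000) = 1.000
¬R = 1 − 0.169 = 0.831
(Q ∨ (P ⇒ P)) ⇒ ¬R = min(1, 1 − 1.000 + 0.831) = min(1, 0.831) = 0.831
(S ∨ ¬S) ∨ ((Q ∨ (P ⇒ P)) ⇒ ¬R) = max(0.553, 0.831) = 0.831
R ⇒ S = min(1, 1 − 0.169 + 0.553) = min(1, 1.384) = 1.000
((S ∨ ¬S) ∨ ((Q ∨ (P ⇒ P)) ⇒ ¬R)) ⇒ (R ⇒ S) = min(1, 1 − 0.831 + 1.000) = min(1, 1.169) = 1.000
¬(((S ∨ ¬S) ∨ ((Q ∨ (P ⇒ P)) ⇒ ¬R)) ⇒ (R ⇒ S)) = 1 − 1.000 = 0.000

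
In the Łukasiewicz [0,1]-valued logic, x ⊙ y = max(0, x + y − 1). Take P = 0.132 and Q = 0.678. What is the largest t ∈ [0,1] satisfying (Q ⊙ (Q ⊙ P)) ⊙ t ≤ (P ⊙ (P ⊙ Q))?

1.000

Q ⊙ P = max(0, 0.678 + 0.132 − 1) = max(0, -0.190) = 0.000
Q ⊙ (Q ⊙ P) = max(0, 0.678 + 0.000 − 1) = max(0, -0.322) = 0.000
So the left factor is Q ⊙ (Q ⊙ P) = 0.000.
P ⊙ Q = max(0, 0.132 + 0.678 − 1) = max(0, -0.190) = 0.000
P ⊙ (P ⊙ Q) = max(0, 0.132 + 0.000 − 1) = max(0, -0.868) = 0.000
So the right-hand bound is P ⊙ (P ⊙ Q) = 0.000.
The residuum of the Łukasiewicz t-norm gives the supremum: min(1, 1 − 0.000 + 0.000).
1 − 0.000 + 0.000 = 1.000, so t = min(1, 1.000) = 1.000.
Check: 0.000 ⊙ 1.000 = max(0, 0.000) = 0.000 ≤ 0.000.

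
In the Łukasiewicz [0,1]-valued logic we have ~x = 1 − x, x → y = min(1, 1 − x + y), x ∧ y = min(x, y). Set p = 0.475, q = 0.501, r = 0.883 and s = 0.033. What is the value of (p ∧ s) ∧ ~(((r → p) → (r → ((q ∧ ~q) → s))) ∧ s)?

p ∧ s = min(0.475, 0.033) = 0.033
r → p = min(1, 1 − 0.883 + 0.475) = min(1, 0.592) = 0.592
~q = 1 − 0.501 = 0.499
q ∧ ~q = min(0.501, 0.499) = 0.499
(q ∧ ~q) → s = min(1, 1 − 0.499 + 0.033) = min(1, 0.534) = 0.534
r → ((q ∧ ~q) → s) = min(1, 1 − 0.883 + 0.534) = min(1, 0.651) = 0.651
(r → p) → (r → ((q ∧ ~q) → s)) = min(1, 1 − 0.592 + 0.651) = min(1, 1.059) = 1.000
((r → p) → (r → ((q ∧ ~q) → s))) ∧ s = min(1.000, 0.033) = 0.033
~(((r → p) → (r → ((q ∧ ~q) → s))) ∧ s) = 1 − 0.033 = 0.967
(p ∧ s) ∧ ~(((r → p) → (r → ((q ∧ ~q) → s))) ∧ s) = min(0.033, 0.967) = 0.033

0.033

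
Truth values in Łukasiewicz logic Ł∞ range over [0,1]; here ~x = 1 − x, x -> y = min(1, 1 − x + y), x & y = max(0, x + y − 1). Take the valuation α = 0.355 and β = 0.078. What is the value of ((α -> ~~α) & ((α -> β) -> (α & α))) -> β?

0.801

~α = 1 − 0.355 = 0.645
~~α = 1 − 0.645 = 0.355
α -> ~~α = min(1, 1 − 0.355 + 0.355) = min(1, 1.000) = 1.000
α -> β = min(1, 1 − 0.355 + 0.078) = min(1, 0.723) = 0.723
α & α = max(0, 0.355 + 0.355 − 1) = max(0, -0.290) = 0.000
(α -> β) -> (α & α) = min(1, 1 − 0.723 + 0.000) = min(1, 0.277) = 0.277
(α -> ~~α) & ((α -> β) -> (α & α)) = max(0, 1.000 + 0.277 − 1) = max(0, 0.277) = 0.277
((α -> ~~α) & ((α -> β) -> (α & α))) -> β = min(1, 1 − 0.277 + 0.078) = min(1, 0.801) = 0.801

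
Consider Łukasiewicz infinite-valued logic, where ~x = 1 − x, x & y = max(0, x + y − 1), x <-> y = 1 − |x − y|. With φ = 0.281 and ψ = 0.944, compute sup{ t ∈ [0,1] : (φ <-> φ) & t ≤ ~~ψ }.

0.944

φ <-> φ = 1 − |0.281 − 0.281| = 1 − 0.000 = 1.000
So the left factor is φ <-> φ = 1.000.
~ψ = 1 − 0.944 = 0.056
~~ψ = 1 − 0.056 = 0.944
So the right-hand bound is ~~ψ = 0.944.
The residuum of the Łukasiewicz t-norm gives the supremum: min(1, 1 − 1.000 + 0.944).
1 − 1.000 + 0.944 = 0.944, so t = min(1, 0.944) = 0.944.
Check: 1.000 & 0.944 = max(0, 0.944) = 0.944 ≤ 0.944.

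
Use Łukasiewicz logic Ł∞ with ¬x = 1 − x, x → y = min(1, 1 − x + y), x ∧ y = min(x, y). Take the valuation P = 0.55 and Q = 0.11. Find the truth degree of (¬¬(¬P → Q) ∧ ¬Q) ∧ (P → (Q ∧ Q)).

0.56

¬P = 1 − 0.55 = 0.45
¬P → Q = min(1, 1 − 0.45 + 0.11) = min(1, 0.66) = 0.66
¬(¬P → Q) = 1 − 0.66 = 0.34
¬¬(¬P → Q) = 1 − 0.34 = 0.66
¬Q = 1 − 0.11 = 0.89
¬¬(¬P → Q) ∧ ¬Q = min(0.66, 0.89) = 0.66
Q ∧ Q = min(0.11, 0.11) = 0.11
P → (Q ∧ Q) = min(1, 1 − 0.55 + 0.11) = min(1, 0.56) = 0.56
(¬¬(¬P → Q) ∧ ¬Q) ∧ (P → (Q ∧ Q)) = min(0.66, 0.56) = 0.56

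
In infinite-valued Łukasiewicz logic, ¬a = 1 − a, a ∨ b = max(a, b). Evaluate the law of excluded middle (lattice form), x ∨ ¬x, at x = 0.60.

¬x = 1 − 0.60 = 0.40
x ∨ ¬x = max(0.60, 0.40) = 0.60
(The value 0.60 < 1 shows this instance is not satisfied; not a Ł∞-tautology — its value is max(a, 1−a).)

0.60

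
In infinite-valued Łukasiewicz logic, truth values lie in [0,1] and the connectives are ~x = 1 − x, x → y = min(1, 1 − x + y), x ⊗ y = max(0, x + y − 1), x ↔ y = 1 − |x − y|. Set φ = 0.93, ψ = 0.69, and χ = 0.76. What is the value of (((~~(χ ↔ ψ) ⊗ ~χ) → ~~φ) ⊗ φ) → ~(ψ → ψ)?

χ ↔ ψ = 1 − |0.76 − 0.69| = 1 − 0.07 = 0.93
~(χ ↔ ψ) = 1 − 0.93 = 0.07
~~(χ ↔ ψ) = 1 − 0.07 = 0.93
~χ = 1 − 0.76 = 0.24
~~(χ ↔ ψ) ⊗ ~χ = max(0, 0.93 + 0.24 − 1) = max(0, 0.17) = 0.17
~φ = 1 − 0.93 = 0.07
~~φ = 1 − 0.07 = 0.93
(~~(χ ↔ ψ) ⊗ ~χ) → ~~φ = min(1, 1 − 0.17 + 0.93) = min(1, 1.76) = 1.00
((~~(χ ↔ ψ) ⊗ ~χ) → ~~φ) ⊗ φ = max(0, 1.00 + 0.93 − 1) = max(0, 0.93) = 0.93
ψ → ψ = min(1, 1 − 0.69 + 0.69) = min(1, 1.00) = 1.00
~(ψ → ψ) = 1 − 1.00 = 0.00
(((~~(χ ↔ ψ) ⊗ ~χ) → ~~φ) ⊗ φ) → ~(ψ → ψ) = min(1, 1 − 0.93 + 0.00) = min(1, 0.07) = 0.07

0.07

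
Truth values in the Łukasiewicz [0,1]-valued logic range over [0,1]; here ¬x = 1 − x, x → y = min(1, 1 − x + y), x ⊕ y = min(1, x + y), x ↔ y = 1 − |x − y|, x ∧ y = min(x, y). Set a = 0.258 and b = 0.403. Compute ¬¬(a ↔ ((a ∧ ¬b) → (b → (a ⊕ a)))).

¬b = 1 − 0.403 = 0.597
a ∧ ¬b = min(0.258, 0.597) = 0.258
a ⊕ a = min(1, 0.258 + 0.258) = min(1, 0.516) = 0.516
b → (a ⊕ a) = min(1, 1 − 0.403 + 0.516) = min(1, 1.113) = 1.000
(a ∧ ¬b) → (b → (a ⊕ a)) = min(1, 1 − 0.258 + 1.000) = min(1, 1.742) = 1.000
a ↔ ((a ∧ ¬b) → (b → (a ⊕ a))) = 1 − |0.258 − 1.000| = 1 − 0.742 = 0.258
¬(a ↔ ((a ∧ ¬b) → (b → (a ⊕ a)))) = 1 − 0.258 = 0.742
¬¬(a ↔ ((a ∧ ¬b) → (b → (a ⊕ a)))) = 1 − 0.742 = 0.258

0.258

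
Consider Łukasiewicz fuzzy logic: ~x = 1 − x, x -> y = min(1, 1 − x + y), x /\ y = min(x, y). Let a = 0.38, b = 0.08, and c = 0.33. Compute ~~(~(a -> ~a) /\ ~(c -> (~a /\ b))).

~a = 1 − 0.38 = 0.62
a -> ~a = min(1, 1 − 0.38 + 0.62) = min(1, 1.24) = 1.00
~(a -> ~a) = 1 − 1.00 = 0.00
~a /\ b = min(0.62, 0.08) = 0.08
c -> (~a /\ b) = min(1, 1 − 0.33 + 0.08) = min(1, 0.75) = 0.75
~(c -> (~a /\ b)) = 1 − 0.75 = 0.25
~(a -> ~a) /\ ~(c -> (~a /\ b)) = min(0.00, 0.25) = 0.00
~(~(a -> ~a) /\ ~(c -> (~a /\ b))) = 1 − 0.00 = 1.00
~~(~(a -> ~a) /\ ~(c -> (~a /\ b))) = 1 − 1.00 = 0.00

0.00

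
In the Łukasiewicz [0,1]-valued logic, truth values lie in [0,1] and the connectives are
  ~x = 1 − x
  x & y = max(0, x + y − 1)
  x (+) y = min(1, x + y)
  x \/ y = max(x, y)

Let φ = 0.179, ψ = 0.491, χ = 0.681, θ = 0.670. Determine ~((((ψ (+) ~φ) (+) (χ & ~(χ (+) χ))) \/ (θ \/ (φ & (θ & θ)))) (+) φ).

0.000

~φ = 1 − 0.179 = 0.821
ψ (+) ~φ = min(1, 0.491 + 0.821) = min(1, 1.312) = 1.000
χ (+) χ = min(1, 0.681 + 0.681) = min(1, 1.362) = 1.000
~(χ (+) χ) = 1 − 1.000 = 0.000
χ & ~(χ (+) χ) = max(0, 0.681 + 0.000 − 1) = max(0, -0.319) = 0.000
(ψ (+) ~φ) (+) (χ & ~(χ (+) χ)) = min(1, 1.000 + 0.000) = min(1, 1.000) = 1.000
θ & θ = max(0, 0.670 + 0.670 − 1) = max(0, 0.340) = 0.340
φ & (θ & θ) = max(0, 0.179 + 0.340 − 1) = max(0, -0.481) = 0.000
θ \/ (φ & (θ & θ)) = max(0.670, 0.000) = 0.670
((ψ (+) ~φ) (+) (χ & ~(χ (+) χ))) \/ (θ \/ (φ & (θ & θ))) = max(1.000, 0.670) = 1.000
(((ψ (+) ~φ) (+) (χ & ~(χ (+) χ))) \/ (θ \/ (φ & (θ & θ)))) (+) φ = min(1, 1.000 + 0.179) = min(1, 1.179) = 1.000
~((((ψ (+) ~φ) (+) (χ & ~(χ (+) χ))) \/ (θ \/ (φ & (θ & θ)))) (+) φ) = 1 − 1.000 = 0.000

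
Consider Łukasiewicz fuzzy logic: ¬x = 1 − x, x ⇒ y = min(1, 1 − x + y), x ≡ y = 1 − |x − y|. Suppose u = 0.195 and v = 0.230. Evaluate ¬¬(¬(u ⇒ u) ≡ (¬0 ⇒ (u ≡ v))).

0.035

u ⇒ u = min(1, 1 − 0.195 + 0.195) = min(1, 1.000) = 1.000
¬(u ⇒ u) = 1 − 1.000 = 0.000
¬0 = 1 − 0.000 = 1.000
u ≡ v = 1 − |0.195 − 0.230| = 1 − 0.035 = 0.965
¬0 ⇒ (u ≡ v) = min(1, 1 − 1.000 + 0.965) = min(1, 0.965) = 0.965
¬(u ⇒ u) ≡ (¬0 ⇒ (u ≡ v)) = 1 − |0.000 − 0.965| = 1 − 0.965 = 0.035
¬(¬(u ⇒ u) ≡ (¬0 ⇒ (u ≡ v))) = 1 − 0.035 = 0.965
¬¬(¬(u ⇒ u) ≡ (¬0 ⇒ (u ≡ v))) = 1 − 0.965 = 0.035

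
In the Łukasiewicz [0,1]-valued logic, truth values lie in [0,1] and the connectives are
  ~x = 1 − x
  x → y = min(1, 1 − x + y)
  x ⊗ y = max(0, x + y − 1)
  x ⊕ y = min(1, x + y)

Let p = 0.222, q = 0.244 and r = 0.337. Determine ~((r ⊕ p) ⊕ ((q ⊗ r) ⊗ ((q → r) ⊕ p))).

r ⊕ p = min(1, 0.337 + 0.222) = min(1, 0.559) = 0.559
q ⊗ r = max(0, 0.244 + 0.337 − 1) = max(0, -0.419) = 0.000
q → r = min(1, 1 − 0.244 + 0.337) = min(1, 1.093) = 1.000
(q → r) ⊕ p = min(1, 1.000 + 0.222) = min(1, 1.222) = 1.000
(q ⊗ r) ⊗ ((q → r) ⊕ p) = max(0, 0.000 + 1.000 − 1) = max(0, 0.000) = 0.000
(r ⊕ p) ⊕ ((q ⊗ r) ⊗ ((q → r) ⊕ p)) = min(1, 0.559 + 0.000) = min(1, 0.559) = 0.559
~((r ⊕ p) ⊕ ((q ⊗ r) ⊗ ((q → r) ⊕ p))) = 1 − 0.559 = 0.441

0.441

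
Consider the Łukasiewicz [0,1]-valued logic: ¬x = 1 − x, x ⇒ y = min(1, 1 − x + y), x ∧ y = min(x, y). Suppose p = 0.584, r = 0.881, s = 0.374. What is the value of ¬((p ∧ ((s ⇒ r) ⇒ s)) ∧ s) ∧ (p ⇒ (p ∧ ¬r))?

s ⇒ r = min(1, 1 − 0.374 + 0.881) = min(1, 1.507) = 1.000
(s ⇒ r) ⇒ s = min(1, 1 − 1.000 + 0.374) = min(1, 0.374) = 0.374
p ∧ ((s ⇒ r) ⇒ s) = min(0.584, 0.374) = 0.374
(p ∧ ((s ⇒ r) ⇒ s)) ∧ s = min(0.374, 0.374) = 0.374
¬((p ∧ ((s ⇒ r) ⇒ s)) ∧ s) = 1 − 0.374 = 0.626
¬r = 1 − 0.881 = 0.119
p ∧ ¬r = min(0.584, 0.119) = 0.119
p ⇒ (p ∧ ¬r) = min(1, 1 − 0.584 + 0.119) = min(1, 0.535) = 0.535
¬((p ∧ ((s ⇒ r) ⇒ s)) ∧ s) ∧ (p ⇒ (p ∧ ¬r)) = min(0.626, 0.535) = 0.535

0.535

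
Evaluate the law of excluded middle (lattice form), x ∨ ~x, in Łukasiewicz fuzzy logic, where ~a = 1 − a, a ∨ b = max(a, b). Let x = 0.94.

~x = 1 − 0.94 = 0.06
x ∨ ~x = max(0.94, 0.06) = 0.94
(The value 0.94 < 1 shows this instance is not satisfied; not a Ł∞-tautology — its value is max(a, 1−a).)

0.94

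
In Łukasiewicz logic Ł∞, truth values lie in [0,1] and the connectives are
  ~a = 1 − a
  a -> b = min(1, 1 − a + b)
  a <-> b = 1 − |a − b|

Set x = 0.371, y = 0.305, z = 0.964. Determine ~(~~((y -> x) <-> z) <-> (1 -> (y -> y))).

y -> x = min(1, 1 − 0.305 + 0.371) = min(1, 1.066) = 1.000
(y -> x) <-> z = 1 − |1.000 − 0.964| = 1 − 0.036 = 0.964
~((y -> x) <-> z) = 1 − 0.964 = 0.036
~~((y -> x) <-> z) = 1 − 0.036 = 0.964
y -> y = min(1, 1 − 0.305 + 0.305) = min(1, 1.000) = 1.000
1 -> (y -> y) = min(1, 1 − 1.000 + 1.000) = min(1, 1.000) = 1.000
~~((y -> x) <-> z) <-> (1 -> (y -> y)) = 1 − |0.964 − 1.000| = 1 − 0.036 = 0.964
~(~~((y -> x) <-> z) <-> (1 -> (y -> y))) = 1 − 0.964 = 0.036

0.036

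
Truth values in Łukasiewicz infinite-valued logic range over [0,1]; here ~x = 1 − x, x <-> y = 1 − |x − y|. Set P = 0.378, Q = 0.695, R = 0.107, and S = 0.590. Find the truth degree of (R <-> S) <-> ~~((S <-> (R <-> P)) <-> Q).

0.683

R <-> S = 1 − |0.107 − 0.590| = 1 − 0.483 = 0.517
R <-> P = 1 − |0.107 − 0.378| = 1 − 0.271 = 0.729
S <-> (R <-> P) = 1 − |0.590 − 0.729| = 1 − 0.139 = 0.861
(S <-> (R <-> P)) <-> Q = 1 − |0.861 − 0.695| = 1 − 0.166 = 0.834
~((S <-> (R <-> P)) <-> Q) = 1 − 0.834 = 0.166
~~((S <-> (R <-> P)) <-> Q) = 1 − 0.166 = 0.834
(R <-> S) <-> ~~((S <-> (R <-> P)) <-> Q) = 1 − |0.517 − 0.834| = 1 − 0.317 = 0.683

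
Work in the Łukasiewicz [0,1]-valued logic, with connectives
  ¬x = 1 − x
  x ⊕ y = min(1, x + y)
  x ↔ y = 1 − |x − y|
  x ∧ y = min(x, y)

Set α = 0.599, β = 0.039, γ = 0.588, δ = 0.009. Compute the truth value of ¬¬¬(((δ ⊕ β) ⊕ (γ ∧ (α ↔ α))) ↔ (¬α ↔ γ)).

0.177

δ ⊕ β = min(1, 0.009 + 0.039) = min(1, 0.048) = 0.048
α ↔ α = 1 − |0.599 − 0.599| = 1 − 0.000 = 1.000
γ ∧ (α ↔ α) = min(0.588, 1.000) = 0.588
(δ ⊕ β) ⊕ (γ ∧ (α ↔ α)) = min(1, 0.048 + 0.588) = min(1, 0.636) = 0.636
¬α = 1 − 0.599 = 0.401
¬α ↔ γ = 1 − |0.401 − 0.588| = 1 − 0.187 = 0.813
((δ ⊕ β) ⊕ (γ ∧ (α ↔ α))) ↔ (¬α ↔ γ) = 1 − |0.636 − 0.813| = 1 − 0.177 = 0.823
¬(((δ ⊕ β) ⊕ (γ ∧ (α ↔ α))) ↔ (¬α ↔ γ)) = 1 − 0.823 = 0.177
¬¬(((δ ⊕ β) ⊕ (γ ∧ (α ↔ α))) ↔ (¬α ↔ γ)) = 1 − 0.177 = 0.823
¬¬¬(((δ ⊕ β) ⊕ (γ ∧ (α ↔ α))) ↔ (¬α ↔ γ)) = 1 − 0.823 = 0.177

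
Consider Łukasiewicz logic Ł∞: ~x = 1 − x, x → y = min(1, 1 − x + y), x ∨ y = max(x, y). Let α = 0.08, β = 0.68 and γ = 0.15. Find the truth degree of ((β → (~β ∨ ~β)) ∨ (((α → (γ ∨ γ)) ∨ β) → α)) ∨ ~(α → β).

0.64

~β = 1 − 0.68 = 0.32
~β ∨ ~β = max(0.32, 0.32) = 0.32
β → (~β ∨ ~β) = min(1, 1 − 0.68 + 0.32) = min(1, 0.64) = 0.64
γ ∨ γ = max(0.15, 0.15) = 0.15
α → (γ ∨ γ) = min(1, 1 − 0.08 + 0.15) = min(1, 1.07) = 1.00
(α → (γ ∨ γ)) ∨ β = max(1.00, 0.68) = 1.00
((α → (γ ∨ γ)) ∨ β) → α = min(1, 1 − 1.00 + 0.08) = min(1, 0.08) = 0.08
(β → (~β ∨ ~β)) ∨ (((α → (γ ∨ γ)) ∨ β) → α) = max(0.64, 0.08) = 0.64
α → β = min(1, 1 − 0.08 + 0.68) = min(1, 1.60) = 1.00
~(α → β) = 1 − 1.00 = 0.00
((β → (~β ∨ ~β)) ∨ (((α → (γ ∨ γ)) ∨ β) → α)) ∨ ~(α → β) = max(0.64, 0.00) = 0.64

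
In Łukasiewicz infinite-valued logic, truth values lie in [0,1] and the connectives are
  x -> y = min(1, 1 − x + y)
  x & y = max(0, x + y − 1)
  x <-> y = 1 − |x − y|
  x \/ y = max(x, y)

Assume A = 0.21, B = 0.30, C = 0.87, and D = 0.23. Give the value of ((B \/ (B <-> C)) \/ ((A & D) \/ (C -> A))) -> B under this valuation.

B <-> C = 1 − |0.30 − 0.87| = 1 − 0.57 = 0.43
B \/ (B <-> C) = max(0.30, 0.43) = 0.43
A & D = max(0, 0.21 + 0.23 − 1) = max(0, -0.56) = 0.00
C -> A = min(1, 1 − 0.87 + 0.21) = min(1, 0.34) = 0.34
(A & D) \/ (C -> A) = max(0.00, 0.34) = 0.34
(B \/ (B <-> C)) \/ ((A & D) \/ (C -> A)) = max(0.43, 0.34) = 0.43
((B \/ (B <-> C)) \/ ((A & D) \/ (C -> A))) -> B = min(1, 1 − 0.43 + 0.30) = min(1, 0.87) = 0.87

0.87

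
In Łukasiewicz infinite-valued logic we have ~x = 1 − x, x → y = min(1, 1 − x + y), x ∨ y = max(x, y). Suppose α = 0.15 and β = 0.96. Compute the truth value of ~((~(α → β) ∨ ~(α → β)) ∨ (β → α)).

α → β = min(1, 1 − 0.15 + 0.96) = min(1, 1.81) = 1.00
~(α → β) = 1 − 1.00 = 0.00
~(α → β) ∨ ~(α → β) = max(0.00, 0.00) = 0.00
β → α = min(1, 1 − 0.96 + 0.15) = min(1, 0.19) = 0.19
(~(α → β) ∨ ~(α → β)) ∨ (β → α) = max(0.00, 0.19) = 0.19
~((~(α → β) ∨ ~(α → β)) ∨ (β → α)) = 1 − 0.19 = 0.81

0.81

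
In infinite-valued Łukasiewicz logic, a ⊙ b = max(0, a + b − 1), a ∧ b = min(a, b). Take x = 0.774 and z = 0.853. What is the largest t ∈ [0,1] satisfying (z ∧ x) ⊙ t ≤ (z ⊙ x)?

0.853

z ∧ x = min(0.853, 0.774) = 0.774
So the left factor is z ∧ x = 0.774.
z ⊙ x = max(0, 0.853 + 0.774 − 1) = max(0, 0.627) = 0.627
So the right-hand bound is z ⊙ x = 0.627.
The residuum of the Łukasiewicz t-norm gives the supremum: min(1, 1 − 0.774 + 0.627).
1 − 0.774 + 0.627 = 0.853, so t = min(1, 0.853) = 0.853.
Check: 0.774 ⊙ 0.853 = max(0, 0.627) = 0.627 ≤ 0.627.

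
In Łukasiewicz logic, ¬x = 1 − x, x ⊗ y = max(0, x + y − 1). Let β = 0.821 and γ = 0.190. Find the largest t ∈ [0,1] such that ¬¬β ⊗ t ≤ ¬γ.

¬β = 1 − 0.821 = 0.179
¬¬β = 1 − 0.179 = 0.821
So the left factor is ¬¬β = 0.821.
¬γ = 1 − 0.190 = 0.810
So the right-hand bound is ¬γ = 0.810.
The residuum of the Łukasiewicz t-norm gives the supremum: min(1, 1 − 0.821 + 0.810).
1 − 0.821 + 0.810 = 0.989, so t = min(1, 0.989) = 0.989.
Check: 0.821 ⊗ 0.989 = max(0, 0.810) = 0.810 ≤ 0.810.

0.989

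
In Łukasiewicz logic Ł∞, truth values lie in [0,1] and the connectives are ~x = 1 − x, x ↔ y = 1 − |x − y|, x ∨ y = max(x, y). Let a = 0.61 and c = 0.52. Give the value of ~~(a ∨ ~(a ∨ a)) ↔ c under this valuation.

a ∨ a = max(0.61, 0.61) = 0.61
~(a ∨ a) = 1 − 0.61 = 0.39
a ∨ ~(a ∨ a) = max(0.61, 0.39) = 0.61
~(a ∨ ~(a ∨ a)) = 1 − 0.61 = 0.39
~~(a ∨ ~(a ∨ a)) = 1 − 0.39 = 0.61
~~(a ∨ ~(a ∨ a)) ↔ c = 1 − |0.61 − 0.52| = 1 − 0.09 = 0.91

0.91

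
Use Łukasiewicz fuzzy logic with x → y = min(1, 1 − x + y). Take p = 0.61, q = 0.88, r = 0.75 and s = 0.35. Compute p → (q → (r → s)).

1.00

r → s = min(1, 1 − 0.75 + 0.35) = min(1, 0.60) = 0.60
q → (r → s) = min(1, 1 − 0.88 + 0.60) = min(1, 0.72) = 0.72
p → (q → (r → s)) = min(1, 1 − 0.61 + 0.72) = min(1, 1.11) = 1.00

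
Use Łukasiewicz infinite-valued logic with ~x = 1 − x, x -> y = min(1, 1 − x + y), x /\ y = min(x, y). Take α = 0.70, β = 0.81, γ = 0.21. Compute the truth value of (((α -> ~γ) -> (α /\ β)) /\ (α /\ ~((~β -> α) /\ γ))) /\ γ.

0.21

~γ = 1 − 0.21 = 0.79
α -> ~γ = min(1, 1 − 0.70 + 0.79) = min(1, 1.09) = 1.00
α /\ β = min(0.70, 0.81) = 0.70
(α -> ~γ) -> (α /\ β) = min(1, 1 − 1.00 + 0.70) = min(1, 0.70) = 0.70
~β = 1 − 0.81 = 0.19
~β -> α = min(1, 1 − 0.19 + 0.70) = min(1, 1.51) = 1.00
(~β -> α) /\ γ = min(1.00, 0.21) = 0.21
~((~β -> α) /\ γ) = 1 − 0.21 = 0.79
α /\ ~((~β -> α) /\ γ) = min(0.70, 0.79) = 0.70
((α -> ~γ) -> (α /\ β)) /\ (α /\ ~((~β -> α) /\ γ)) = min(0.70, 0.70) = 0.70
(((α -> ~γ) -> (α /\ β)) /\ (α /\ ~((~β -> α) /\ γ))) /\ γ = min(0.70, 0.21) = 0.21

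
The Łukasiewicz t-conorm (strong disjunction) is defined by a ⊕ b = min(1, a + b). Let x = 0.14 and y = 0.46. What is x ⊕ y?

x ⊕ y = min(1, 0.14 + 0.46) = min(1, 0.60) = 0.60
For comparison, the Gödel t-conorm max(a, b) would give 0.46.

0.60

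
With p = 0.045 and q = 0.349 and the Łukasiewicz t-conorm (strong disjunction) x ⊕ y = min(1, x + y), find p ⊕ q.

p ⊕ q = min(1, 0.045 + 0.349) = min(1, 0.394) = 0.394
For comparison, the Gödel t-conorm max(x, y) would give 0.349.

0.394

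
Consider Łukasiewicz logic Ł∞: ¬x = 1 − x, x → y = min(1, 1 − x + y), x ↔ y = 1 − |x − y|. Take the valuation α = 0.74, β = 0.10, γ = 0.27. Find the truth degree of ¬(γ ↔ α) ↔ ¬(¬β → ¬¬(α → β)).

γ ↔ α = 1 − |0.27 − 0.74| = 1 − 0.47 = 0.53
¬(γ ↔ α) = 1 − 0.53 = 0.47
¬β = 1 − 0.10 = 0.90
α → β = min(1, 1 − 0.74 + 0.10) = min(1, 0.36) = 0.36
¬(α → β) = 1 − 0.36 = 0.64
¬¬(α → β) = 1 − 0.64 = 0.36
¬β → ¬¬(α → β) = min(1, 1 − 0.90 + 0.36) = min(1, 0.46) = 0.46
¬(¬β → ¬¬(α → β)) = 1 − 0.46 = 0.54
¬(γ ↔ α) ↔ ¬(¬β → ¬¬(α → β)) = 1 − |0.47 − 0.54| = 1 − 0.07 = 0.93

0.93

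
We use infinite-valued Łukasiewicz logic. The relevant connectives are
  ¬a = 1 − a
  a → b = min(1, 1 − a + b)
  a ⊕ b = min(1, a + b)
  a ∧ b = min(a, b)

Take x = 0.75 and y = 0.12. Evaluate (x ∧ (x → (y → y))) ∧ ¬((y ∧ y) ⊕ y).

y → y = min(1, 1 − 0.12 + 0.12) = min(1, 1.00) = 1.00
x → (y → y) = min(1, 1 − 0.75 + 1.00) = min(1, 1.25) = 1.00
x ∧ (x → (y → y)) = min(0.75, 1.00) = 0.75
y ∧ y = min(0.12, 0.12) = 0.12
(y ∧ y) ⊕ y = min(1, 0.12 + 0.12) = min(1, 0.24) = 0.24
¬((y ∧ y) ⊕ y) = 1 − 0.24 = 0.76
(x ∧ (x → (y → y))) ∧ ¬((y ∧ y) ⊕ y) = min(0.75, 0.76) = 0.75

0.75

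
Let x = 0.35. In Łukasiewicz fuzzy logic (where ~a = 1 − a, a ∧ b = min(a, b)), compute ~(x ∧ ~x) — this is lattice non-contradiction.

~x = 1 − 0.35 = 0.65
x ∧ ~x = min(0.35, 0.65) = 0.35
~(x ∧ ~x) = 1 − 0.35 = 0.65
(The value 0.65 < 1 shows this instance is not satisfied; not a Ł∞-tautology — its value is 1 − min(a, 1−a).)

0.65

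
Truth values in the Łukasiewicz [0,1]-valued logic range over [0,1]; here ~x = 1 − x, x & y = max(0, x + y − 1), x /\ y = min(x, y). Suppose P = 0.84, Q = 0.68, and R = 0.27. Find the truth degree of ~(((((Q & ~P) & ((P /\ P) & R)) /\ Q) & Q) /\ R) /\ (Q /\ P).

~P = 1 − 0.84 = 0.16
Q & ~P = max(0, 0.68 + 0.16 − 1) = max(0, -0.16) = 0.00
P /\ P = min(0.84, 0.84) = 0.84
(P /\ P) & R = max(0, 0.84 + 0.27 − 1) = max(0, 0.11) = 0.11
(Q & ~P) & ((P /\ P) & R) = max(0, 0.00 + 0.11 − 1) = max(0, -0.89) = 0.00
((Q & ~P) & ((P /\ P) & R)) /\ Q = min(0.00, 0.68) = 0.00
(((Q & ~P) & ((P /\ P) & R)) /\ Q) & Q = max(0, 0.00 + 0.68 − 1) = max(0, -0.32) = 0.00
((((Q & ~P) & ((P /\ P) & R)) /\ Q) & Q) /\ R = min(0.00, 0.27) = 0.00
~(((((Q & ~P) & ((P /\ P) & R)) /\ Q) & Q) /\ R) = 1 − 0.00 = 1.00
Q /\ P = min(0.68, 0.84) = 0.68
~(((((Q & ~P) & ((P /\ P) & R)) /\ Q) & Q) /\ R) /\ (Q /\ P) = min(1.00, 0.68) = 0.68

0.68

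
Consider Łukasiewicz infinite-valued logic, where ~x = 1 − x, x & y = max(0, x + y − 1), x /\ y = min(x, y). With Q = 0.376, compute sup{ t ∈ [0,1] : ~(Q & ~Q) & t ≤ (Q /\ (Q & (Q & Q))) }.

0.000

~Q = 1 − 0.376 = 0.624
Q & ~Q = max(0, 0.376 + 0.624 − 1) = max(0, 0.000) = 0.000
~(Q & ~Q) = 1 − 0.000 = 1.000
So the left factor is ~(Q & ~Q) = 1.000.
Q & Q = max(0, 0.376 + 0.376 − 1) = max(0, -0.248) = 0.000
Q & (Q & Q) = max(0, 0.376 + 0.000 − 1) = max(0, -0.624) = 0.000
Q /\ (Q & (Q & Q)) = min(0.376, 0.000) = 0.000
So the right-hand bound is Q /\ (Q & (Q & Q)) = 0.000.
The residuum of the Łukasiewicz t-norm gives the supremum: min(1, 1 − 1.000 + 0.000).
1 − 1.000 + 0.000 = 0.000, so t = min(1, 0.000) = 0.000.
Check: 1.000 & 0.000 = max(0, 0.000) = 0.000 ≤ 0.000.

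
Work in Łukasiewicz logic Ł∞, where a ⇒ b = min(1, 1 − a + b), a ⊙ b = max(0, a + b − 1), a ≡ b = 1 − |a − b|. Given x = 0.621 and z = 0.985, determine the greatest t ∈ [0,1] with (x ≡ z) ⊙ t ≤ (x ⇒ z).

x ≡ z = 1 − |0.621 − 0.985| = 1 − 0.364 = 0.636
So the left factor is x ≡ z = 0.636.
x ⇒ z = min(1, 1 − 0.621 + 0.985) = min(1, 1.364) = 1.000
So the right-hand bound is x ⇒ z = 1.000.
The residuum of the Łukasiewicz t-norm gives the supremum: min(1, 1 − 0.636 + 1.000).
1 − 0.636 + 1.000 = 1.364, so t = min(1, 1.364) = 1.000.
Check: 0.636 ⊙ 1.000 = max(0, 0.636) = 0.636 ≤ 1.000.

1.000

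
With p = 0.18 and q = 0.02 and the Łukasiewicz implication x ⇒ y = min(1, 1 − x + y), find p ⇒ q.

p ⇒ q = min(1, 1 − 0.18 + 0.02) = min(1, 0.84) = 0.84
For comparison, the Gödel implication (1 if x ≤ y else y) would give 0.02.

0.84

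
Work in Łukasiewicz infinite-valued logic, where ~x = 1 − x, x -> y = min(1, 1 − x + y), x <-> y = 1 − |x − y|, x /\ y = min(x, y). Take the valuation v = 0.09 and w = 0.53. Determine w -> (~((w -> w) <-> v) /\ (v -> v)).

w -> w = min(1, 1 − 0.53 + 0.53) = min(1, 1.00) = 1.00
(w -> w) <-> v = 1 − |1.00 − 0.09| = 1 − 0.91 = 0.09
~((w -> w) <-> v) = 1 − 0.09 = 0.91
v -> v = min(1, 1 − 0.09 + 0.09) = min(1, 1.00) = 1.00
~((w -> w) <-> v) /\ (v -> v) = min(0.91, 1.00) = 0.91
w -> (~((w -> w) <-> v) /\ (v -> v)) = min(1, 1 − 0.53 + 0.91) = min(1, 1.38) = 1.00

1.00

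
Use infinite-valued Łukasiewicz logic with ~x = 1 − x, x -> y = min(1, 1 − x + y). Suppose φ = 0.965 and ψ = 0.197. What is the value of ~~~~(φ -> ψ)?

φ -> ψ = min(1, 1 − 0.965 + 0.197) = min(1, 0.232) = 0.232
~(φ -> ψ) = 1 − 0.232 = 0.768
~~(φ -> ψ) = 1 − 0.768 = 0.232
~~~(φ -> ψ) = 1 − 0.232 = 0.768
~~~~(φ -> ψ) = 1 − 0.768 = 0.232

0.232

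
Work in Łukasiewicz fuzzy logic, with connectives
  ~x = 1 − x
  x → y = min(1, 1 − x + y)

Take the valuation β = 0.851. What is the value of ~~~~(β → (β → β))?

1.000

β → β = min(1, 1 − 0.851 + 0.851) = min(1, 1.000) = 1.000
β → (β → β) = min(1, 1 − 0.851 + 1.000) = min(1, 1.149) = 1.000
~(β → (β → β)) = 1 − 1.000 = 0.000
~~(β → (β → β)) = 1 − 0.000 = 1.000
~~~(β → (β → β)) = 1 − 1.000 = 0.000
~~~~(β → (β → β)) = 1 − 0.000 = 1.000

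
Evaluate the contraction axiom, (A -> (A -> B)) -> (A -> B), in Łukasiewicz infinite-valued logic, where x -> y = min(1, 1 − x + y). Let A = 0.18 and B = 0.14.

A -> B = min(1, 1 − 0.18 + 0.14) = min(1, 0.96) = 0.96
A -> (A -> B) = min(1, 1 − 0.18 + 0.96) = min(1, 1.78) = 1.00
(A -> (A -> B)) -> (A -> B) = min(1, 1 − 1.00 + 0.96) = min(1, 0.96) = 0.96
(The value 0.96 < 1 shows this instance is not satisfied; fails in Ł∞ (the t-norm is not idempotent).)

0.96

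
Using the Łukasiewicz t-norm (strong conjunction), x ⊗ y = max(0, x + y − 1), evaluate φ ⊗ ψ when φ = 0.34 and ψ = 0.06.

0.00

φ ⊗ ψ = max(0, 0.34 + 0.06 − 1) = max(0, -0.60) = 0.00
For comparison, the Gödel (minimum) t-norm min(x, y) would give 0.06.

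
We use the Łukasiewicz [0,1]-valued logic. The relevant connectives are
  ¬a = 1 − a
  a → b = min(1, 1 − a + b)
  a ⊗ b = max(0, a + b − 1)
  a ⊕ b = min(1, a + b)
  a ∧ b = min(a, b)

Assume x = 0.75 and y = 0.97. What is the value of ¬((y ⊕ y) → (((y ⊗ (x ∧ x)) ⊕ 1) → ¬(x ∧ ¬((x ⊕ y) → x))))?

y ⊕ y = min(1, 0.97 + 0.97) = min(1, 1.94) = 1.00
x ∧ x = min(0.75, 0.75) = 0.75
y ⊗ (x ∧ x) = max(0, 0.97 + 0.75 − 1) = max(0, 0.72) = 0.72
(y ⊗ (x ∧ x)) ⊕ 1 = min(1, 0.72 + 1.00) = min(1, 1.72) = 1.00
x ⊕ y = min(1, 0.75 + 0.97) = min(1, 1.72) = 1.00
(x ⊕ y) → x = min(1, 1 − 1.00 + 0.75) = min(1, 0.75) = 0.75
¬((x ⊕ y) → x) = 1 − 0.75 = 0.25
x ∧ ¬((x ⊕ y) → x) = min(0.75, 0.25) = 0.25
¬(x ∧ ¬((x ⊕ y) → x)) = 1 − 0.25 = 0.75
((y ⊗ (x ∧ x)) ⊕ 1) → ¬(x ∧ ¬((x ⊕ y) → x)) = min(1, 1 − 1.00 + 0.75) = min(1, 0.75) = 0.75
(y ⊕ y) → (((y ⊗ (x ∧ x)) ⊕ 1) → ¬(x ∧ ¬((x ⊕ y) → x))) = min(1, 1 − 1.00 + 0.75) = min(1, 0.75) = 0.75
¬((y ⊕ y) → (((y ⊗ (x ∧ x)) ⊕ 1) → ¬(x ∧ ¬((x ⊕ y) → x)))) = 1 − 0.75 = 0.25

0.25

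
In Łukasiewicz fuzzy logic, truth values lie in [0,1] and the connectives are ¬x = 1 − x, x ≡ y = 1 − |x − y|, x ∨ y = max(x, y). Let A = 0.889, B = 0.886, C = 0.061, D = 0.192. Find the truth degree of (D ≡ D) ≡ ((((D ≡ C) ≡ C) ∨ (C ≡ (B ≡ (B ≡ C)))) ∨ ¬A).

0.772

D ≡ D = 1 − |0.192 − 0.192| = 1 − 0.000 = 1.000
D ≡ C = 1 − |0.192 − 0.061| = 1 − 0.131 = 0.869
(D ≡ C) ≡ C = 1 − |0.869 − 0.061| = 1 − 0.808 = 0.192
B ≡ C = 1 − |0.886 − 0.061| = 1 − 0.825 = 0.175
B ≡ (B ≡ C) = 1 − |0.886 − 0.175| = 1 − 0.711 = 0.289
C ≡ (B ≡ (B ≡ C)) = 1 − |0.061 − 0.289| = 1 − 0.228 = 0.772
((D ≡ C) ≡ C) ∨ (C ≡ (B ≡ (B ≡ C))) = max(0.192, 0.772) = 0.772
¬A = 1 − 0.889 = 0.111
(((D ≡ C) ≡ C) ∨ (C ≡ (B ≡ (B ≡ C)))) ∨ ¬A = max(0.772, 0.111) = 0.772
(D ≡ D) ≡ ((((D ≡ C) ≡ C) ∨ (C ≡ (B ≡ (B ≡ C)))) ∨ ¬A) = 1 − |1.000 − 0.772| = 1 − 0.228 = 0.772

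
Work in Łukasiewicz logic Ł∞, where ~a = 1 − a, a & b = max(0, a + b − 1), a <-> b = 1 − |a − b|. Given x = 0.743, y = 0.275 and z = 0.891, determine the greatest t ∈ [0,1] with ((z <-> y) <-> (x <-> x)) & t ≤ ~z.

z <-> y = 1 − |0.891 − 0.275| = 1 − 0.616 = 0.384
x <-> x = 1 − |0.743 − 0.743| = 1 − 0.000 = 1.000
(z <-> y) <-> (x <-> x) = 1 − |0.384 − 1.000| = 1 − 0.616 = 0.384
So the left factor is (z <-> y) <-> (x <-> x) = 0.384.
~z = 1 − 0.891 = 0.109
So the right-hand bound is ~z = 0.109.
The residuum of the Łukasiewicz t-norm gives the supremum: min(1, 1 − 0.384 + 0.109).
1 − 0.384 + 0.109 = 0.725, so t = min(1, 0.725) = 0.725.
Check: 0.384 & 0.725 = max(0, 0.109) = 0.109 ≤ 0.109.

0.725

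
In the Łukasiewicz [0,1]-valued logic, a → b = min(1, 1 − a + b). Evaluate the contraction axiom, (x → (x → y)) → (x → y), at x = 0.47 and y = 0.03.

0.56

x → y = min(1, 1 − 0.47 + 0.03) = min(1, 0.56) = 0.56
x → (x → y) = min(1, 1 − 0.47 + 0.56) = min(1, 1.09) = 1.00
(x → (x → y)) → (x → y) = min(1, 1 − 1.00 + 0.56) = min(1, 0.56) = 0.56
(The value 0.56 < 1 shows this instance is not satisfied; fails in Ł∞ (the t-norm is not idempotent).)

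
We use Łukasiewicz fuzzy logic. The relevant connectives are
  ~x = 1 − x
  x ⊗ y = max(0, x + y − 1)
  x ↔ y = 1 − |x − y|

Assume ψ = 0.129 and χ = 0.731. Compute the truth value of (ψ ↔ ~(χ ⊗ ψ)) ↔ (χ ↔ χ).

χ ⊗ ψ = max(0, 0.731 + 0.129 − 1) = max(0, -0.140) = 0.000
~(χ ⊗ ψ) = 1 − 0.000 = 1.000
ψ ↔ ~(χ ⊗ ψ) = 1 − |0.129 − 1.000| = 1 − 0.871 = 0.129
χ ↔ χ = 1 − |0.731 − 0.731| = 1 − 0.000 = 1.000
(ψ ↔ ~(χ ⊗ ψ)) ↔ (χ ↔ χ) = 1 − |0.129 − 1.000| = 1 − 0.871 = 0.129

0.129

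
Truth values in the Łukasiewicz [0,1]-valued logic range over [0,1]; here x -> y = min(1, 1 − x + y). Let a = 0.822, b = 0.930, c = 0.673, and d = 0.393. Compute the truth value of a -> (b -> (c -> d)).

0.968

c -> d = min(1, 1 − 0.673 + 0.393) = min(1, 0.720) = 0.720
b -> (c -> d) = min(1, 1 − 0.930 + 0.720) = min(1, 0.790) = 0.790
a -> (b -> (c -> d)) = min(1, 1 − 0.822 + 0.790) = min(1, 0.968) = 0.968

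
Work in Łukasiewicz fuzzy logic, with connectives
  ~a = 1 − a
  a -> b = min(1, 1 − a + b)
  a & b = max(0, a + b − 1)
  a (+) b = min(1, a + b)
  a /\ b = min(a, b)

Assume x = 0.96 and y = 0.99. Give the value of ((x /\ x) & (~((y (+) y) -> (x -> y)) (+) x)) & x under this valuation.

0.88

x /\ x = min(0.96, 0.96) = 0.96
y (+) y = min(1, 0.99 + 0.99) = min(1, 1.98) = 1.00
x -> y = min(1, 1 − 0.96 + 0.99) = min(1, 1.03) = 1.00
(y (+) y) -> (x -> y) = min(1, 1 − 1.00 + 1.00) = min(1, 1.00) = 1.00
~((y (+) y) -> (x -> y)) = 1 − 1.00 = 0.00
~((y (+) y) -> (x -> y)) (+) x = min(1, 0.00 + 0.96) = min(1, 0.96) = 0.96
(x /\ x) & (~((y (+) y) -> (x -> y)) (+) x) = max(0, 0.96 + 0.96 − 1) = max(0, 0.92) = 0.92
((x /\ x) & (~((y (+) y) -> (x -> y)) (+) x)) & x = max(0, 0.92 + 0.96 − 1) = max(0, 0.88) = 0.88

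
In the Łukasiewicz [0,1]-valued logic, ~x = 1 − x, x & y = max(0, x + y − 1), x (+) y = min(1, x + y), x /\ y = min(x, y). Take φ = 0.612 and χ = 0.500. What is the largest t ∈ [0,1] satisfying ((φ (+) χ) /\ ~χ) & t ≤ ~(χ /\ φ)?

φ (+) χ = min(1, 0.612 + 0.500) = min(1, 1.112) = 1.000
~χ = 1 − 0.500 = 0.500
(φ (+) χ) /\ ~χ = min(1.000, 0.500) = 0.500
So the left factor is (φ (+) χ) /\ ~χ = 0.500.
χ /\ φ = min(0.500, 0.612) = 0.500
~(χ /\ φ) = 1 − 0.500 = 0.500
So the right-hand bound is ~(χ /\ φ) = 0.500.
The residuum of the Łukasiewicz t-norm gives the supremum: min(1, 1 − 0.500 + 0.500).
1 − 0.500 + 0.500 = 1.000, so t = min(1, 1.000) = 1.000.
Check: 0.500 & 1.000 = max(0, 0.500) = 0.500 ≤ 0.500.

1.000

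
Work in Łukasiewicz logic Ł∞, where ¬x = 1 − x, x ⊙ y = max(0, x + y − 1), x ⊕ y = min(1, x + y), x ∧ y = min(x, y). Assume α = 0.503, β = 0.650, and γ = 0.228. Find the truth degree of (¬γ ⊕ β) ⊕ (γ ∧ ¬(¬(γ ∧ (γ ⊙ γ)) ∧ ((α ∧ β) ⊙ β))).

¬γ = 1 − 0.228 = 0.772
¬γ ⊕ β = min(1, 0.772 + 0.650) = min(1, 1.422) = 1.000
γ ⊙ γ = max(0, 0.228 + 0.228 − 1) = max(0, -0.544) = 0.000
γ ∧ (γ ⊙ γ) = min(0.228, 0.000) = 0.000
¬(γ ∧ (γ ⊙ γ)) = 1 − 0.000 = 1.000
α ∧ β = min(0.503, 0.650) = 0.503
(α ∧ β) ⊙ β = max(0, 0.503 + 0.650 − 1) = max(0, 0.153) = 0.153
¬(γ ∧ (γ ⊙ γ)) ∧ ((α ∧ β) ⊙ β) = min(1.000, 0.153) = 0.153
¬(¬(γ ∧ (γ ⊙ γ)) ∧ ((α ∧ β) ⊙ β)) = 1 − 0.153 = 0.847
γ ∧ ¬(¬(γ ∧ (γ ⊙ γ)) ∧ ((α ∧ β) ⊙ β)) = min(0.228, 0.847) = 0.228
(¬γ ⊕ β) ⊕ (γ ∧ ¬(¬(γ ∧ (γ ⊙ γ)) ∧ ((α ∧ β) ⊙ β))) = min(1, 1.000 + 0.228) = min(1, 1.228) = 1.000

1.000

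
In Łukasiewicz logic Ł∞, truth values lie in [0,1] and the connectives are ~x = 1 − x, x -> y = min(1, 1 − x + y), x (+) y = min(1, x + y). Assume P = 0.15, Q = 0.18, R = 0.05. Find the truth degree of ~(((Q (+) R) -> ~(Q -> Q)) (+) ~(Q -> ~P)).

0.23

Q (+) R = min(1, 0.18 + 0.05) = min(1, 0.23) = 0.23
Q -> Q = min(1, 1 − 0.18 + 0.18) = min(1, 1.00) = 1.00
~(Q -> Q) = 1 − 1.00 = 0.00
(Q (+) R) -> ~(Q -> Q) = min(1, 1 − 0.23 + 0.00) = min(1, 0.77) = 0.77
~P = 1 − 0.15 = 0.85
Q -> ~P = min(1, 1 − 0.18 + 0.85) = min(1, 1.67) = 1.00
~(Q -> ~P) = 1 − 1.00 = 0.00
((Q (+) R) -> ~(Q -> Q)) (+) ~(Q -> ~P) = min(1, 0.77 + 0.00) = min(1, 0.77) = 0.77
~(((Q (+) R) -> ~(Q -> Q)) (+) ~(Q -> ~P)) = 1 − 0.77 = 0.23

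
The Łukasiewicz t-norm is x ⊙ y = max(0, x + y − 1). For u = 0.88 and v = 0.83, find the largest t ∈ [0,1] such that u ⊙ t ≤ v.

0.95

The residuum of the Łukasiewicz t-norm gives the supremum: min(1, 1 − 0.88 + 0.83).
1 − 0.88 + 0.83 = 0.95, so t = min(1, 0.95) = 0.95.
Check: 0.88 ⊙ 0.95 = max(0, 0.83) = 0.83 ≤ 0.83.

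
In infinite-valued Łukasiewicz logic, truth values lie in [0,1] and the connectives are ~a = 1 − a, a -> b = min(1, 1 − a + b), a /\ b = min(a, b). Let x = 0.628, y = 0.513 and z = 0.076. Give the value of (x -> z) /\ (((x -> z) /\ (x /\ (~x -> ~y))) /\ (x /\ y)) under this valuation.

0.448

x -> z = min(1, 1 − 0.628 + 0.076) = min(1, 0.448) = 0.448
~x = 1 − 0.628 = 0.372
~y = 1 − 0.513 = 0.487
~x -> ~y = min(1, 1 − 0.372 + 0.487) = min(1, 1.115) = 1.000
x /\ (~x -> ~y) = min(0.628, 1.000) = 0.628
(x -> z) /\ (x /\ (~x -> ~y)) = min(0.448, 0.628) = 0.448
x /\ y = min(0.628, 0.513) = 0.513
((x -> z) /\ (x /\ (~x -> ~y))) /\ (x /\ y) = min(0.448, 0.513) = 0.448
(x -> z) /\ (((x -> z) /\ (x /\ (~x -> ~y))) /\ (x /\ y)) = min(0.448, 0.448) = 0.448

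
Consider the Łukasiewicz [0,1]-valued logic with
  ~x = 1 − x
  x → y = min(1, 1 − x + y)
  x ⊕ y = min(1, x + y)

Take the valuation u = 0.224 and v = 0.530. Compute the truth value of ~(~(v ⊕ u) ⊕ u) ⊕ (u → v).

1.000

v ⊕ u = min(1, 0.530 + 0.224) = min(1, 0.754) = 0.754
~(v ⊕ u) = 1 − 0.754 = 0.246
~(v ⊕ u) ⊕ u = min(1, 0.246 + 0.224) = min(1, 0.470) = 0.470
~(~(v ⊕ u) ⊕ u) = 1 − 0.470 = 0.530
u → v = min(1, 1 − 0.224 + 0.530) = min(1, 1.306) = 1.000
~(~(v ⊕ u) ⊕ u) ⊕ (u → v) = min(1, 0.530 + 1.000) = min(1, 1.530) = 1.000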